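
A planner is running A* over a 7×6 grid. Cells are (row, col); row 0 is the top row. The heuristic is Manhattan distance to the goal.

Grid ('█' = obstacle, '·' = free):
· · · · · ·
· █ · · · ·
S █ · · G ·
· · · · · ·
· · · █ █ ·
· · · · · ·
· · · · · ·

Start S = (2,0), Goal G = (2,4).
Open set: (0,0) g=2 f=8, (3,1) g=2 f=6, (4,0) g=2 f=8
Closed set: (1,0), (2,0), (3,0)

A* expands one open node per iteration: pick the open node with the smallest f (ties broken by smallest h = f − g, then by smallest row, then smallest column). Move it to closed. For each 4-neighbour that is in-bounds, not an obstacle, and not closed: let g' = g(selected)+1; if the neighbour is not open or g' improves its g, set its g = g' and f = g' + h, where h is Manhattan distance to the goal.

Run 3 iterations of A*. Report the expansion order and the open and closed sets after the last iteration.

order=[(3,1) → (3,2) → (2,2)]; open=[(0,0) g=2 f=8, (1,2) g=5 f=8, (2,3) g=5 f=6, (3,3) g=4 f=6, (4,0) g=2 f=8, (4,1) g=3 f=8, (4,2) g=4 f=8]; closed=[(1,0), (2,0), (2,2), (3,0), (3,1), (3,2)]

step 1: expand (3,1) (f=6, h=4) → closed; open now [(0,0) g=2 f=8, (3,2) g=3 f=6, (4,0) g=2 f=8, (4,1) g=3 f=8]
step 2: expand (3,2) (f=6, h=3) → closed; open now [(0,0) g=2 f=8, (2,2) g=4 f=6, (3,3) g=4 f=6, (4,0) g=2 f=8, (4,1) g=3 f=8, (4,2) g=4 f=8]
step 3: expand (2,2) (f=6, h=2) → closed; open now [(0,0) g=2 f=8, (1,2) g=5 f=8, (2,3) g=5 f=6, (3,3) g=4 f=6, (4,0) g=2 f=8, (4,1) g=3 f=8, (4,2) g=4 f=8]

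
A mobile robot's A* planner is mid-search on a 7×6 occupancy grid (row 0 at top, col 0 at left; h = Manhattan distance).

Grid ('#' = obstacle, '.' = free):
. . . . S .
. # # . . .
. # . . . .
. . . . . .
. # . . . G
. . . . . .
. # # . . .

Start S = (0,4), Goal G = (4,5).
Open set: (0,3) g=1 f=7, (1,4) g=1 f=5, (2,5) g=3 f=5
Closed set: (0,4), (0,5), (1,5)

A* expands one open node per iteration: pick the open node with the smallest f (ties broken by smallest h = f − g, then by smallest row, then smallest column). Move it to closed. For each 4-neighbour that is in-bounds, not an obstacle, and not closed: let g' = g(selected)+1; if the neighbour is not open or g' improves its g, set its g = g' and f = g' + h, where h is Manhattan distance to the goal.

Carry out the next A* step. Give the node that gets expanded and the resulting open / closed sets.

expanded=(2,5); open=[(0,3) g=1 f=7, (1,4) g=1 f=5, (2,4) g=4 f=7, (3,5) g=4 f=5]; closed=[(0,4), (0,5), (1,5), (2,5)]

step 1: expand (2,5) (f=5, h=2) → closed; open now [(0,3) g=1 f=7, (1,4) g=1 f=5, (2,4) g=4 f=7, (3,5) g=4 f=5]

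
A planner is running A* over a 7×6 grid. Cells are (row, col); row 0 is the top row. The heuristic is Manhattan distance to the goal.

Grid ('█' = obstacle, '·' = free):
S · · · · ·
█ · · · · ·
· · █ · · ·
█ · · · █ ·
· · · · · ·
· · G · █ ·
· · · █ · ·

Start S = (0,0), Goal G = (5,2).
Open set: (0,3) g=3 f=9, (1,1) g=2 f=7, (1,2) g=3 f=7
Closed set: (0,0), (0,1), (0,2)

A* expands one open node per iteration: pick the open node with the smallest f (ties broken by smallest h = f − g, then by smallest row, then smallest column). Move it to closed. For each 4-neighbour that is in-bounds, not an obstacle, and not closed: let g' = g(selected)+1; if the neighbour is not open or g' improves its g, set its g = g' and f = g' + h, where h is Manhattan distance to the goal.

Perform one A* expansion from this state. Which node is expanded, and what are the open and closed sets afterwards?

expanded=(1,2); open=[(0,3) g=3 f=9, (1,1) g=2 f=7, (1,3) g=4 f=9]; closed=[(0,0), (0,1), (0,2), (1,2)]

step 1: expand (1,2) (f=7, h=4) → closed; open now [(0,3) g=3 f=9, (1,1) g=2 f=7, (1,3) g=4 f=9]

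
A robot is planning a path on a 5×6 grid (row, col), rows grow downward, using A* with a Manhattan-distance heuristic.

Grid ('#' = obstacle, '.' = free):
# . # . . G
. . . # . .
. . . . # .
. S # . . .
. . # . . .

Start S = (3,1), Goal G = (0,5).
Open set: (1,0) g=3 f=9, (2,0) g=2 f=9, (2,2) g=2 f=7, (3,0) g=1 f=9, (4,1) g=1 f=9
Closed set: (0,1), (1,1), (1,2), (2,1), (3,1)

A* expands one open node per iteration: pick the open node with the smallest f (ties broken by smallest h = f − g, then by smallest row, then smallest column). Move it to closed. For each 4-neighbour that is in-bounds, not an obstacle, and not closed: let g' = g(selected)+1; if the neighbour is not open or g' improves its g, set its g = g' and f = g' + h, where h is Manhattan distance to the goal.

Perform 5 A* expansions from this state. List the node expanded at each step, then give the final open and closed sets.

order=[(2,2) → (2,3) → (3,3) → (3,4) → (3,5)]; open=[(1,0) g=3 f=9, (2,0) g=2 f=9, (2,5) g=7 f=9, (3,0) g=1 f=9, (4,1) g=1 f=9, (4,3) g=5 f=11, (4,4) g=6 f=11, (4,5) g=7 f=11]; closed=[(0,1), (1,1), (1,2), (2,1), (2,2), (2,3), (3,1), (3,3), (3,4), (3,5)]

step 1: expand (2,2) (f=7, h=5) → closed; open now [(1,0) g=3 f=9, (2,0) g=2 f=9, (2,3) g=3 f=7, (3,0) g=1 f=9, (4,1) g=1 f=9]
step 2: expand (2,3) (f=7, h=4) → closed; open now [(1,0) g=3 f=9, (2,0) g=2 f=9, (3,0) g=1 f=9, (3,3) g=4 f=9, (4,1) g=1 f=9]
step 3: expand (3,3) (f=9, h=5) → closed; open now [(1,0) g=3 f=9, (2,0) g=2 f=9, (3,0) g=1 f=9, (3,4) g=5 f=9, (4,1) g=1 f=9, (4,3) g=5 f=11]
step 4: expand (3,4) (f=9, h=4) → closed; open now [(1,0) g=3 f=9, (2,0) g=2 f=9, (3,0) g=1 f=9, (3,5) g=6 f=9, (4,1) g=1 f=9, (4,3) g=5 f=11, (4,4) g=6 f=11]
step 5: expand (3,5) (f=9, h=3) → closed; open now [(1,0) g=3 f=9, (2,0) g=2 f=9, (2,5) g=7 f=9, (3,0) g=1 f=9, (4,1) g=1 f=9, (4,3) g=5 f=11, (4,4) g=6 f=11, (4,5) g=7 f=11]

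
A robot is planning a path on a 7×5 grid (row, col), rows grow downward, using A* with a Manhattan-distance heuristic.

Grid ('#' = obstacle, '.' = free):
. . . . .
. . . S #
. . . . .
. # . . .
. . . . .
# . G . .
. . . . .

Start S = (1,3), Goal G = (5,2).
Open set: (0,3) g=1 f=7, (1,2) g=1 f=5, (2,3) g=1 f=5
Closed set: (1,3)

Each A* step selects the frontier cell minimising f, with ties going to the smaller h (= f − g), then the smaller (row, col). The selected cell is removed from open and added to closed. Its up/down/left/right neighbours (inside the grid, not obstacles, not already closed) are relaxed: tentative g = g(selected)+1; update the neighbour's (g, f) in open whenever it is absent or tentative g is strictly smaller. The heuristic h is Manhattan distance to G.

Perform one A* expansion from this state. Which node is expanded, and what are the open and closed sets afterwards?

step 1: expand (1,2) (f=5, h=4) → closed; open now [(0,2) g=2 f=7, (0,3) g=1 f=7, (1,1) g=2 f=7, (2,2) g=2 f=5, (2,3) g=1 f=5]

expanded=(1,2); open=[(0,2) g=2 f=7, (0,3) g=1 f=7, (1,1) g=2 f=7, (2,2) g=2 f=5, (2,3) g=1 f=5]; closed=[(1,2), (1,3)]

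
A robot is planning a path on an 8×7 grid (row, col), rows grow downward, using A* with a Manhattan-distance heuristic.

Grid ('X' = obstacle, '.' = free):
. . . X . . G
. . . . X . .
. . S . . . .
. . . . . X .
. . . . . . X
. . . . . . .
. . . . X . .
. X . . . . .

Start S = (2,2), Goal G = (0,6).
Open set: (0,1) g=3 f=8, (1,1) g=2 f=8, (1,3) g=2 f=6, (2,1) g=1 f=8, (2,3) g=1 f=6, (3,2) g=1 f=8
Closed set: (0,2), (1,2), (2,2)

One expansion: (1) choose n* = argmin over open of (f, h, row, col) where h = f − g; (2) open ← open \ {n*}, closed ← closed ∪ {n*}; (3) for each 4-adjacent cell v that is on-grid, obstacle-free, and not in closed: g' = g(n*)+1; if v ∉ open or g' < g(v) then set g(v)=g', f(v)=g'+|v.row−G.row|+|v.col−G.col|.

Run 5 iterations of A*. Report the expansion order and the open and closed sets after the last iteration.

order=[(1,3) → (2,3) → (2,4) → (2,5) → (1,5)]; open=[(0,1) g=3 f=8, (0,5) g=5 f=6, (1,1) g=2 f=8, (1,6) g=5 f=6, (2,1) g=1 f=8, (2,6) g=4 f=6, (3,2) g=1 f=8, (3,3) g=2 f=8, (3,4) g=3 f=8]; closed=[(0,2), (1,2), (1,3), (1,5), (2,2), (2,3), (2,4), (2,5)]

step 1: expand (1,3) (f=6, h=4) → closed; open now [(0,1) g=3 f=8, (1,1) g=2 f=8, (2,1) g=1 f=8, (2,3) g=1 f=6, (3,2) g=1 f=8]
step 2: expand (2,3) (f=6, h=5) → closed; open now [(0,1) g=3 f=8, (1,1) g=2 f=8, (2,1) g=1 f=8, (2,4) g=2 f=6, (3,2) g=1 f=8, (3,3) g=2 f=8]
step 3: expand (2,4) (f=6, h=4) → closed; open now [(0,1) g=3 f=8, (1,1) g=2 f=8, (2,1) g=1 f=8, (2,5) g=3 f=6, (3,2) g=1 f=8, (3,3) g=2 f=8, (3,4) g=3 f=8]
step 4: expand (2,5) (f=6, h=3) → closed; open now [(0,1) g=3 f=8, (1,1) g=2 f=8, (1,5) g=4 f=6, (2,1) g=1 f=8, (2,6) g=4 f=6, (3,2) g=1 f=8, (3,3) g=2 f=8, (3,4) g=3 f=8]
step 5: expand (1,5) (f=6, h=2) → closed; open now [(0,1) g=3 f=8, (0,5) g=5 f=6, (1,1) g=2 f=8, (1,6) g=5 f=6, (2,1) g=1 f=8, (2,6) g=4 f=6, (3,2) g=1 f=8, (3,3) g=2 f=8, (3,4) g=3 f=8]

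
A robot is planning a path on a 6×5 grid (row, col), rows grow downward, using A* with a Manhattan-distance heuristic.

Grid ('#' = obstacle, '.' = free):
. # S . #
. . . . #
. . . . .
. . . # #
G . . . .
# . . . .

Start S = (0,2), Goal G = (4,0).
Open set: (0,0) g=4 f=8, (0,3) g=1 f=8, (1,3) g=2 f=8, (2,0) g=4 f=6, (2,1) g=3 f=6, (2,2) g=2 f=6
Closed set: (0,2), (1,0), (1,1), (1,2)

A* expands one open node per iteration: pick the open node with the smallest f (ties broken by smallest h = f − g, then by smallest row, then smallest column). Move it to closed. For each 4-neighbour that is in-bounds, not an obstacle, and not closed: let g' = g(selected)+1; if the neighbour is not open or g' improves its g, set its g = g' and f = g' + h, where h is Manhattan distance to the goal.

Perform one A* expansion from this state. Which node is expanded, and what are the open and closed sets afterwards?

expanded=(2,0); open=[(0,0) g=4 f=8, (0,3) g=1 f=8, (1,3) g=2 f=8, (2,1) g=3 f=6, (2,2) g=2 f=6, (3,0) g=5 f=6]; closed=[(0,2), (1,0), (1,1), (1,2), (2,0)]

step 1: expand (2,0) (f=6, h=2) → closed; open now [(0,0) g=4 f=8, (0,3) g=1 f=8, (1,3) g=2 f=8, (2,1) g=3 f=6, (2,2) g=2 f=6, (3,0) g=5 f=6]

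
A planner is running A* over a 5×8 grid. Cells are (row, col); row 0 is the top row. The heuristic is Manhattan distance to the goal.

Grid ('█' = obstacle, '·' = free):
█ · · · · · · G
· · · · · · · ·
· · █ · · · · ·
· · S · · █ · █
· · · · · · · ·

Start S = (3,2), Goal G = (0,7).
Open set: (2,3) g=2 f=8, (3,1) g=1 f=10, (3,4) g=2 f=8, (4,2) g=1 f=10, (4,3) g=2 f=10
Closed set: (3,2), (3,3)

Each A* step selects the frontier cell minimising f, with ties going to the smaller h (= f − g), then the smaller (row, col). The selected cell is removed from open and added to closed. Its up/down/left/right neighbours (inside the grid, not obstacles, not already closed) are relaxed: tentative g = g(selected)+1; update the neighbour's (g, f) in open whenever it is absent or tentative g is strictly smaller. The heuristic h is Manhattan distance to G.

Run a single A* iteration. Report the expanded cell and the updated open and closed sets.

step 1: expand (2,3) (f=8, h=6) → closed; open now [(1,3) g=3 f=8, (2,4) g=3 f=8, (3,1) g=1 f=10, (3,4) g=2 f=8, (4,2) g=1 f=10, (4,3) g=2 f=10]

expanded=(2,3); open=[(1,3) g=3 f=8, (2,4) g=3 f=8, (3,1) g=1 f=10, (3,4) g=2 f=8, (4,2) g=1 f=10, (4,3) g=2 f=10]; closed=[(2,3), (3,2), (3,3)]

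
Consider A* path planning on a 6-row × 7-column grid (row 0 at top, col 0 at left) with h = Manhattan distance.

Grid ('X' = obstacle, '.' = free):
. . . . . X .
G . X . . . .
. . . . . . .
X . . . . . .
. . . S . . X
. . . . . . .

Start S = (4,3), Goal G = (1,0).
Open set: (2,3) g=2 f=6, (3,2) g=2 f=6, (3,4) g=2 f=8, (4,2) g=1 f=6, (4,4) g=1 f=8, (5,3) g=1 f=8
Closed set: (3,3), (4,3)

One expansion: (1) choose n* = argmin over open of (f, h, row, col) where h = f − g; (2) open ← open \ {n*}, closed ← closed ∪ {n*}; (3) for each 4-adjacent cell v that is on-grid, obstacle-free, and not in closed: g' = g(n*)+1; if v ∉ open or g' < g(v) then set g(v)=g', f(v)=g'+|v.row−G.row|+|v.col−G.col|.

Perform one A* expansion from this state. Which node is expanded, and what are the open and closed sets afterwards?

expanded=(2,3); open=[(1,3) g=3 f=6, (2,2) g=3 f=6, (2,4) g=3 f=8, (3,2) g=2 f=6, (3,4) g=2 f=8, (4,2) g=1 f=6, (4,4) g=1 f=8, (5,3) g=1 f=8]; closed=[(2,3), (3,3), (4,3)]

step 1: expand (2,3) (f=6, h=4) → closed; open now [(1,3) g=3 f=6, (2,2) g=3 f=6, (2,4) g=3 f=8, (3,2) g=2 f=6, (3,4) g=2 f=8, (4,2) g=1 f=6, (4,4) g=1 f=8, (5,3) g=1 f=8]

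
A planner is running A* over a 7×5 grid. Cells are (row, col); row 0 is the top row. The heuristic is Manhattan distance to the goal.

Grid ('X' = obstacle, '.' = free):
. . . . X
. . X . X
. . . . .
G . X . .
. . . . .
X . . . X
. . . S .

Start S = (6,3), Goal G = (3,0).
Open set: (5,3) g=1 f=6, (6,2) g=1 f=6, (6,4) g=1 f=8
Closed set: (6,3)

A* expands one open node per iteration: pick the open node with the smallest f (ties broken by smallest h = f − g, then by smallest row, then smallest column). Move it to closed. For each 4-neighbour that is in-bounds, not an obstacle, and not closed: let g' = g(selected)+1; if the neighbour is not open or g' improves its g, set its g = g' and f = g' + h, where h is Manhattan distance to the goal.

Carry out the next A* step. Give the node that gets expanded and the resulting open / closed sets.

expanded=(5,3); open=[(4,3) g=2 f=6, (5,2) g=2 f=6, (6,2) g=1 f=6, (6,4) g=1 f=8]; closed=[(5,3), (6,3)]

step 1: expand (5,3) (f=6, h=5) → closed; open now [(4,3) g=2 f=6, (5,2) g=2 f=6, (6,2) g=1 f=6, (6,4) g=1 f=8]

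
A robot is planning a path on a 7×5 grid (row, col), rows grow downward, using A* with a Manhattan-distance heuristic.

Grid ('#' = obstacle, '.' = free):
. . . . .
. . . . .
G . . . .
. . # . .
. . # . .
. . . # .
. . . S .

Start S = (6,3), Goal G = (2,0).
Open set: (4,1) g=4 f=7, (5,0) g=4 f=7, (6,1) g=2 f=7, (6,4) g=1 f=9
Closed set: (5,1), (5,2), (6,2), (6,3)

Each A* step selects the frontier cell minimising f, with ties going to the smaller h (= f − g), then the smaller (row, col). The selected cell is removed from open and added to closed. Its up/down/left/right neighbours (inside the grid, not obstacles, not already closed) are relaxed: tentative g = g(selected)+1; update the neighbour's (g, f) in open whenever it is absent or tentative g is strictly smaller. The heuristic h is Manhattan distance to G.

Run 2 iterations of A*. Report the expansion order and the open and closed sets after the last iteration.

order=[(4,1) → (3,1)]; open=[(2,1) g=6 f=7, (3,0) g=6 f=7, (4,0) g=5 f=7, (5,0) g=4 f=7, (6,1) g=2 f=7, (6,4) g=1 f=9]; closed=[(3,1), (4,1), (5,1), (5,2), (6,2), (6,3)]

step 1: expand (4,1) (f=7, h=3) → closed; open now [(3,1) g=5 f=7, (4,0) g=5 f=7, (5,0) g=4 f=7, (6,1) g=2 f=7, (6,4) g=1 f=9]
step 2: expand (3,1) (f=7, h=2) → closed; open now [(2,1) g=6 f=7, (3,0) g=6 f=7, (4,0) g=5 f=7, (5,0) g=4 f=7, (6,1) g=2 f=7, (6,4) g=1 f=9]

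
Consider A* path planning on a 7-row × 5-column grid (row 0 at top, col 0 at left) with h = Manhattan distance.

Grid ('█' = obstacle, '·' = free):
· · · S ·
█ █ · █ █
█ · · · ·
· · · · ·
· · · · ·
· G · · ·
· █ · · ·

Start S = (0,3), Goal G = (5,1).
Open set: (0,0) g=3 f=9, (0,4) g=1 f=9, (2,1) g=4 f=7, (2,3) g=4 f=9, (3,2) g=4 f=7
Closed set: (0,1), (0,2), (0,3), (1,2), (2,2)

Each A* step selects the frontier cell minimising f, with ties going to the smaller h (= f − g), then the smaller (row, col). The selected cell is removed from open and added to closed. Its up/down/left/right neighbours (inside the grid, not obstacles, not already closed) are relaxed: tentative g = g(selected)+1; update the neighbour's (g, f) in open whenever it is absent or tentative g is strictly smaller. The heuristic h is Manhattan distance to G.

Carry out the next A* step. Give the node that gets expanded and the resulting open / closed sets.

step 1: expand (2,1) (f=7, h=3) → closed; open now [(0,0) g=3 f=9, (0,4) g=1 f=9, (2,3) g=4 f=9, (3,1) g=5 f=7, (3,2) g=4 f=7]

expanded=(2,1); open=[(0,0) g=3 f=9, (0,4) g=1 f=9, (2,3) g=4 f=9, (3,1) g=5 f=7, (3,2) g=4 f=7]; closed=[(0,1), (0,2), (0,3), (1,2), (2,1), (2,2)]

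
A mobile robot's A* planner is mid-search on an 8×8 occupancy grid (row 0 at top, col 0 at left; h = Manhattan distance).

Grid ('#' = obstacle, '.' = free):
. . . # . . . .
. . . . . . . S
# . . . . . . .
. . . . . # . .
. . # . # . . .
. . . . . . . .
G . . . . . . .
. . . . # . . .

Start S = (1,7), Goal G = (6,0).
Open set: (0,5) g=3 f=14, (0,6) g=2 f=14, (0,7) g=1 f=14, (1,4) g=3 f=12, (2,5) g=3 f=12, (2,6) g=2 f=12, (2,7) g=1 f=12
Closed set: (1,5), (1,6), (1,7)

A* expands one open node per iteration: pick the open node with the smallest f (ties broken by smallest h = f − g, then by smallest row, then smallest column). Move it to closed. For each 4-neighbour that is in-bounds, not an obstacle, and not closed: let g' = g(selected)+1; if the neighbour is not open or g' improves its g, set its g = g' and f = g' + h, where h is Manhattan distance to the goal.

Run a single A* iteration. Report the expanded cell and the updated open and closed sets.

expanded=(1,4); open=[(0,4) g=4 f=14, (0,5) g=3 f=14, (0,6) g=2 f=14, (0,7) g=1 f=14, (1,3) g=4 f=12, (2,4) g=4 f=12, (2,5) g=3 f=12, (2,6) g=2 f=12, (2,7) g=1 f=12]; closed=[(1,4), (1,5), (1,6), (1,7)]

step 1: expand (1,4) (f=12, h=9) → closed; open now [(0,4) g=4 f=14, (0,5) g=3 f=14, (0,6) g=2 f=14, (0,7) g=1 f=14, (1,3) g=4 f=12, (2,4) g=4 f=12, (2,5) g=3 f=12, (2,6) g=2 f=12, (2,7) g=1 f=12]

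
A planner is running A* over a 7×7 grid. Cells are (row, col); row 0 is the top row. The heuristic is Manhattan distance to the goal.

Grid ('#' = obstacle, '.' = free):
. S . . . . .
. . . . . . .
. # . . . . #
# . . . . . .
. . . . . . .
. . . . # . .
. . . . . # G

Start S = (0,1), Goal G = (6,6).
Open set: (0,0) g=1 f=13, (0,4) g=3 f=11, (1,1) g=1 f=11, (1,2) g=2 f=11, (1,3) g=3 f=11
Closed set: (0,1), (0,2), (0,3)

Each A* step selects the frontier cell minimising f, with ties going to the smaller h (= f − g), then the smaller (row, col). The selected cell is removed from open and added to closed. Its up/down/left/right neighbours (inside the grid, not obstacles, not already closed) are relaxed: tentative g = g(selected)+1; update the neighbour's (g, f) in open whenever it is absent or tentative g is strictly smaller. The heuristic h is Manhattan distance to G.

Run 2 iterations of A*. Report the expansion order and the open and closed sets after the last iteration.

step 1: expand (0,4) (f=11, h=8) → closed; open now [(0,0) g=1 f=13, (0,5) g=4 f=11, (1,1) g=1 f=11, (1,2) g=2 f=11, (1,3) g=3 f=11, (1,4) g=4 f=11]
step 2: expand (0,5) (f=11, h=7) → closed; open now [(0,0) g=1 f=13, (0,6) g=5 f=11, (1,1) g=1 f=11, (1,2) g=2 f=11, (1,3) g=3 f=11, (1,4) g=4 f=11, (1,5) g=5 f=11]

order=[(0,4) → (0,5)]; open=[(0,0) g=1 f=13, (0,6) g=5 f=11, (1,1) g=1 f=11, (1,2) g=2 f=11, (1,3) g=3 f=11, (1,4) g=4 f=11, (1,5) g=5 f=11]; closed=[(0,1), (0,2), (0,3), (0,4), (0,5)]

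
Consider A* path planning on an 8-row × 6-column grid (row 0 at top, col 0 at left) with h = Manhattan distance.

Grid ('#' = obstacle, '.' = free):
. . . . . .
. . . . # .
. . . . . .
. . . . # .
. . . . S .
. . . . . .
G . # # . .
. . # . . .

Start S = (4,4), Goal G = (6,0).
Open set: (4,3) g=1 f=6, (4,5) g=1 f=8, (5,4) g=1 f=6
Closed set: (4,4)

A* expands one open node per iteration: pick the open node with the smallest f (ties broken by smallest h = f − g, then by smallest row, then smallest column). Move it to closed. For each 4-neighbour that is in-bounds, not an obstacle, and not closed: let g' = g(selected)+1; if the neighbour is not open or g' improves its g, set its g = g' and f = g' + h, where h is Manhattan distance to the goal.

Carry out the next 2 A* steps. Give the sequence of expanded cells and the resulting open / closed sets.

step 1: expand (4,3) (f=6, h=5) → closed; open now [(3,3) g=2 f=8, (4,2) g=2 f=6, (4,5) g=1 f=8, (5,3) g=2 f=6, (5,4) g=1 f=6]
step 2: expand (4,2) (f=6, h=4) → closed; open now [(3,2) g=3 f=8, (3,3) g=2 f=8, (4,1) g=3 f=6, (4,5) g=1 f=8, (5,2) g=3 f=6, (5,3) g=2 f=6, (5,4) g=1 f=6]

order=[(4,3) → (4,2)]; open=[(3,2) g=3 f=8, (3,3) g=2 f=8, (4,1) g=3 f=6, (4,5) g=1 f=8, (5,2) g=3 f=6, (5,3) g=2 f=6, (5,4) g=1 f=6]; closed=[(4,2), (4,3), (4,4)]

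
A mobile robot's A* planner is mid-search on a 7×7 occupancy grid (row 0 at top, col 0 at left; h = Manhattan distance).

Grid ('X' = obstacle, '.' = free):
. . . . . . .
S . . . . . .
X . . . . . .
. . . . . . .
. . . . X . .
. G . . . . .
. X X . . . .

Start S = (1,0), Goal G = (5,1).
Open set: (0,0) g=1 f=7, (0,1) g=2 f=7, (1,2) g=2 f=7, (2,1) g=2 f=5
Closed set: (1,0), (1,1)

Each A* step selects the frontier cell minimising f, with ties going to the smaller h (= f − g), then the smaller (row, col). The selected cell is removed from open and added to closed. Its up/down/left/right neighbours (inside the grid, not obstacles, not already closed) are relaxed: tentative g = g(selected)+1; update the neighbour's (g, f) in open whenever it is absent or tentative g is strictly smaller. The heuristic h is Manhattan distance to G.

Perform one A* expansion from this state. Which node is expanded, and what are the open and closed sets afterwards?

step 1: expand (2,1) (f=5, h=3) → closed; open now [(0,0) g=1 f=7, (0,1) g=2 f=7, (1,2) g=2 f=7, (2,2) g=3 f=7, (3,1) g=3 f=5]

expanded=(2,1); open=[(0,0) g=1 f=7, (0,1) g=2 f=7, (1,2) g=2 f=7, (2,2) g=3 f=7, (3,1) g=3 f=5]; closed=[(1,0), (1,1), (2,1)]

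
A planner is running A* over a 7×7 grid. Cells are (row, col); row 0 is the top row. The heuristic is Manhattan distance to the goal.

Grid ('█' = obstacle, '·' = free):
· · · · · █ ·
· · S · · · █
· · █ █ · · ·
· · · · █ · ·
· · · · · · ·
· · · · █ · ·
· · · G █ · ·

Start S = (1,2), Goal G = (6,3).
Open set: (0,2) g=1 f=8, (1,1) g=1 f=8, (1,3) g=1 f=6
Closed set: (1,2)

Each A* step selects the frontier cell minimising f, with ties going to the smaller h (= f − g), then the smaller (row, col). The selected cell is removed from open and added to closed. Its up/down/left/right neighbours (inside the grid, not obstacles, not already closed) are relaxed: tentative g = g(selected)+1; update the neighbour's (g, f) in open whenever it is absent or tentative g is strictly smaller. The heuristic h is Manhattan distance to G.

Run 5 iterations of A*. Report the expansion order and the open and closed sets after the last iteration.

step 1: expand (1,3) (f=6, h=5) → closed; open now [(0,2) g=1 f=8, (0,3) g=2 f=8, (1,1) g=1 f=8, (1,4) g=2 f=8]
step 2: expand (0,3) (f=8, h=6) → closed; open now [(0,2) g=1 f=8, (0,4) g=3 f=10, (1,1) g=1 f=8, (1,4) g=2 f=8]
step 3: expand (1,4) (f=8, h=6) → closed; open now [(0,2) g=1 f=8, (0,4) g=3 f=10, (1,1) g=1 f=8, (1,5) g=3 f=10, (2,4) g=3 f=8]
step 4: expand (2,4) (f=8, h=5) → closed; open now [(0,2) g=1 f=8, (0,4) g=3 f=10, (1,1) g=1 f=8, (1,5) g=3 f=10, (2,5) g=4 f=10]
step 5: expand (0,2) (f=8, h=7) → closed; open now [(0,1) g=2 f=10, (0,4) g=3 f=10, (1,1) g=1 f=8, (1,5) g=3 f=10, (2,5) g=4 f=10]

order=[(1,3) → (0,3) → (1,4) → (2,4) → (0,2)]; open=[(0,1) g=2 f=10, (0,4) g=3 f=10, (1,1) g=1 f=8, (1,5) g=3 f=10, (2,5) g=4 f=10]; closed=[(0,2), (0,3), (1,2), (1,3), (1,4), (2,4)]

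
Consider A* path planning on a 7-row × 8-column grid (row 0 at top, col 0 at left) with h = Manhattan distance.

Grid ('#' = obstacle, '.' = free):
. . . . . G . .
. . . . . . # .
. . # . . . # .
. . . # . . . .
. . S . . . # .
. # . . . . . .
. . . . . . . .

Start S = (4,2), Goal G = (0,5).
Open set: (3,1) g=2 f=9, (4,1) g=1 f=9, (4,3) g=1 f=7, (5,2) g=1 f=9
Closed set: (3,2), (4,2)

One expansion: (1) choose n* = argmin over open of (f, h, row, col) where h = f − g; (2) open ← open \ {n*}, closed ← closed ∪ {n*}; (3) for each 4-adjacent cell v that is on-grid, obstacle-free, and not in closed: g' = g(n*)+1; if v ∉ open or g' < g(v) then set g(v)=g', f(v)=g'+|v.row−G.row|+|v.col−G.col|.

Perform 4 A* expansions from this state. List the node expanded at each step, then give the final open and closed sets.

step 1: expand (4,3) (f=7, h=6) → closed; open now [(3,1) g=2 f=9, (4,1) g=1 f=9, (4,4) g=2 f=7, (5,2) g=1 f=9, (5,3) g=2 f=9]
step 2: expand (4,4) (f=7, h=5) → closed; open now [(3,1) g=2 f=9, (3,4) g=3 f=7, (4,1) g=1 f=9, (4,5) g=3 f=7, (5,2) g=1 f=9, (5,3) g=2 f=9, (5,4) g=3 f=9]
step 3: expand (3,4) (f=7, h=4) → closed; open now [(2,4) g=4 f=7, (3,1) g=2 f=9, (3,5) g=4 f=7, (4,1) g=1 f=9, (4,5) g=3 f=7, (5,2) g=1 f=9, (5,3) g=2 f=9, (5,4) g=3 f=9]
step 4: expand (2,4) (f=7, h=3) → closed; open now [(1,4) g=5 f=7, (2,3) g=5 f=9, (2,5) g=5 f=7, (3,1) g=2 f=9, (3,5) g=4 f=7, (4,1) g=1 f=9, (4,5) g=3 f=7, (5,2) g=1 f=9, (5,3) g=2 f=9, (5,4) g=3 f=9]

order=[(4,3) → (4,4) → (3,4) → (2,4)]; open=[(1,4) g=5 f=7, (2,3) g=5 f=9, (2,5) g=5 f=7, (3,1) g=2 f=9, (3,5) g=4 f=7, (4,1) g=1 f=9, (4,5) g=3 f=7, (5,2) g=1 f=9, (5,3) g=2 f=9, (5,4) g=3 f=9]; closed=[(2,4), (3,2), (3,4), (4,2), (4,3), (4,4)]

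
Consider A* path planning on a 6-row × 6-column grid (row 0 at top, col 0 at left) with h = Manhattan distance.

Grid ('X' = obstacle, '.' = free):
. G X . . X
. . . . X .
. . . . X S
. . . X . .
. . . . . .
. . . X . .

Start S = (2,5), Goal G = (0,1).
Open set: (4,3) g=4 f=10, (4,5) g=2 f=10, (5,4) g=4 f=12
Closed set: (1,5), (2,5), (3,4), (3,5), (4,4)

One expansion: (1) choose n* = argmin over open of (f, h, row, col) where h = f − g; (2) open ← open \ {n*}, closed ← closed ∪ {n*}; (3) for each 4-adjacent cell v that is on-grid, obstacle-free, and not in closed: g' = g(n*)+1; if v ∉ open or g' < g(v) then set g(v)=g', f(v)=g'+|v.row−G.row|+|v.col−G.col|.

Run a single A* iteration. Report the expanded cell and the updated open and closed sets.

expanded=(4,3); open=[(4,2) g=5 f=10, (4,5) g=2 f=10, (5,4) g=4 f=12]; closed=[(1,5), (2,5), (3,4), (3,5), (4,3), (4,4)]

step 1: expand (4,3) (f=10, h=6) → closed; open now [(4,2) g=5 f=10, (4,5) g=2 f=10, (5,4) g=4 f=12]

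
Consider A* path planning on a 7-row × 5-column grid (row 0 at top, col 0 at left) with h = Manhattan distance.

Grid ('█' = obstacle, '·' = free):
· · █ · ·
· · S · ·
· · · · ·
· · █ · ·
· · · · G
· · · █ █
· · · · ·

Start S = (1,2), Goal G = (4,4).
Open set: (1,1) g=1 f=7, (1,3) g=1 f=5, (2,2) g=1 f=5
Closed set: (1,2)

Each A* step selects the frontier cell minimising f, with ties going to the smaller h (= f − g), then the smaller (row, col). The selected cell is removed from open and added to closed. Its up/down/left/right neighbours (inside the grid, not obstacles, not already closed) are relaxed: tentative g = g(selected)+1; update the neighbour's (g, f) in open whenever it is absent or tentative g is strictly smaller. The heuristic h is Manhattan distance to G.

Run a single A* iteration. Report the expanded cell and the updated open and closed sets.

expanded=(1,3); open=[(0,3) g=2 f=7, (1,1) g=1 f=7, (1,4) g=2 f=5, (2,2) g=1 f=5, (2,3) g=2 f=5]; closed=[(1,2), (1,3)]

step 1: expand (1,3) (f=5, h=4) → closed; open now [(0,3) g=2 f=7, (1,1) g=1 f=7, (1,4) g=2 f=5, (2,2) g=1 f=5, (2,3) g=2 f=5]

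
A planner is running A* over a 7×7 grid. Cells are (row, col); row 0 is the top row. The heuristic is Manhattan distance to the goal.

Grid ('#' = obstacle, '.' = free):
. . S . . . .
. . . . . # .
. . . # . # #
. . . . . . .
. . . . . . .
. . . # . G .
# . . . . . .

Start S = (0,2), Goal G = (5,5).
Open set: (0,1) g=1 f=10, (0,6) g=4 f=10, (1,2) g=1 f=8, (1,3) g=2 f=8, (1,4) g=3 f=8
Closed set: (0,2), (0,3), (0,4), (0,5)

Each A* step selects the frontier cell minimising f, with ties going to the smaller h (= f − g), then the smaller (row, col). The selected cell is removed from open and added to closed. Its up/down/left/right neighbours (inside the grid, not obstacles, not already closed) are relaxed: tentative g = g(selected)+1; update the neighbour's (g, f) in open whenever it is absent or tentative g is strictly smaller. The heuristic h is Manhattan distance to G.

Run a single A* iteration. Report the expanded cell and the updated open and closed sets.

expanded=(1,4); open=[(0,1) g=1 f=10, (0,6) g=4 f=10, (1,2) g=1 f=8, (1,3) g=2 f=8, (2,4) g=4 f=8]; closed=[(0,2), (0,3), (0,4), (0,5), (1,4)]

step 1: expand (1,4) (f=8, h=5) → closed; open now [(0,1) g=1 f=10, (0,6) g=4 f=10, (1,2) g=1 f=8, (1,3) g=2 f=8, (2,4) g=4 f=8]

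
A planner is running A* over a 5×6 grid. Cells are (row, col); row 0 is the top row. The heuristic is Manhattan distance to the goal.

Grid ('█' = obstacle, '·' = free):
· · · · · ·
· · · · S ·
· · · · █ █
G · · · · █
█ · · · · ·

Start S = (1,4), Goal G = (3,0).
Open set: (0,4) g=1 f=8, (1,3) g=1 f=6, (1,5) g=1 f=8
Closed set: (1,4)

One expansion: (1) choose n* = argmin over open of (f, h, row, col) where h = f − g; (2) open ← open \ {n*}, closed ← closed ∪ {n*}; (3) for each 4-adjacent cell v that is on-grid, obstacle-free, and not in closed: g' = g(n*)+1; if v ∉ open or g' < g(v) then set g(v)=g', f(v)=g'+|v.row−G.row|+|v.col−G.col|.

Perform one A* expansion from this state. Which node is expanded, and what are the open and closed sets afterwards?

expanded=(1,3); open=[(0,3) g=2 f=8, (0,4) g=1 f=8, (1,2) g=2 f=6, (1,5) g=1 f=8, (2,3) g=2 f=6]; closed=[(1,3), (1,4)]

step 1: expand (1,3) (f=6, h=5) → closed; open now [(0,3) g=2 f=8, (0,4) g=1 f=8, (1,2) g=2 f=6, (1,5) g=1 f=8, (2,3) g=2 f=6]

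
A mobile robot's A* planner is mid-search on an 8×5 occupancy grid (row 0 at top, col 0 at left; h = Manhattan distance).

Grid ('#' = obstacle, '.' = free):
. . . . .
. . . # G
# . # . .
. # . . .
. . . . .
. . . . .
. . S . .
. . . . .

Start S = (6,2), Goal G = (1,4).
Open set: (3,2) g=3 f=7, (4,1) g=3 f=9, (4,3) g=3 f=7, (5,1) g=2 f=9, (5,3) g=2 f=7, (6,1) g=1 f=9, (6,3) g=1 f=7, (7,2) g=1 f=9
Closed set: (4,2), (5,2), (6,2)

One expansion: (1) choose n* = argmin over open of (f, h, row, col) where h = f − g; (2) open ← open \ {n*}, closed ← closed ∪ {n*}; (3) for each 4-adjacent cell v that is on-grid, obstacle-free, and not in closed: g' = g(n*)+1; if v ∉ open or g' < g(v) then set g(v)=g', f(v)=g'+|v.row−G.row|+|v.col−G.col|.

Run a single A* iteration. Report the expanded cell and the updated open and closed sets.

step 1: expand (3,2) (f=7, h=4) → closed; open now [(3,3) g=4 f=7, (4,1) g=3 f=9, (4,3) g=3 f=7, (5,1) g=2 f=9, (5,3) g=2 f=7, (6,1) g=1 f=9, (6,3) g=1 f=7, (7,2) g=1 f=9]

expanded=(3,2); open=[(3,3) g=4 f=7, (4,1) g=3 f=9, (4,3) g=3 f=7, (5,1) g=2 f=9, (5,3) g=2 f=7, (6,1) g=1 f=9, (6,3) g=1 f=7, (7,2) g=1 f=9]; closed=[(3,2), (4,2), (5,2), (6,2)]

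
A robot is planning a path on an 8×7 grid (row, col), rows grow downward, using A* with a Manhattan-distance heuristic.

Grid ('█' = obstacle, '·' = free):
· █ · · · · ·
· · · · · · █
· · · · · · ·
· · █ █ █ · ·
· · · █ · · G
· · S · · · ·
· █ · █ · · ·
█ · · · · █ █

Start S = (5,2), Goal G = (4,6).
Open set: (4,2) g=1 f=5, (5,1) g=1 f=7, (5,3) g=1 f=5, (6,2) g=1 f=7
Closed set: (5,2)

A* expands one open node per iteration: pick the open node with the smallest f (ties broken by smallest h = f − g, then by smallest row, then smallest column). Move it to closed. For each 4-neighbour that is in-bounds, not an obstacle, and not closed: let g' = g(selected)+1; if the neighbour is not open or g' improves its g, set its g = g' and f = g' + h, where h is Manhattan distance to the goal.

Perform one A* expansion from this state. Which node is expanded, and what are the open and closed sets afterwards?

expanded=(4,2); open=[(4,1) g=2 f=7, (5,1) g=1 f=7, (5,3) g=1 f=5, (6,2) g=1 f=7]; closed=[(4,2), (5,2)]

step 1: expand (4,2) (f=5, h=4) → closed; open now [(4,1) g=2 f=7, (5,1) g=1 f=7, (5,3) g=1 f=5, (6,2) g=1 f=7]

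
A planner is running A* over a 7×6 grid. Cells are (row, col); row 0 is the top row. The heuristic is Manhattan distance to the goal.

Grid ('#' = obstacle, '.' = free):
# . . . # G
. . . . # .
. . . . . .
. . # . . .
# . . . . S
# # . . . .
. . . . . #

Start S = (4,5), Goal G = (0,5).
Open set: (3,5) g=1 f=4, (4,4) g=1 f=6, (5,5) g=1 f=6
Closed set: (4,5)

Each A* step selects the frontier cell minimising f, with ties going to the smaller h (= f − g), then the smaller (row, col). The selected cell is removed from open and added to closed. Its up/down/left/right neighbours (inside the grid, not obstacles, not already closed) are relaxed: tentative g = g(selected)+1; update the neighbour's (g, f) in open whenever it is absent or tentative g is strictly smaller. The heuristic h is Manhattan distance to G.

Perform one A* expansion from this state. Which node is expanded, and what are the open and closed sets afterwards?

step 1: expand (3,5) (f=4, h=3) → closed; open now [(2,5) g=2 f=4, (3,4) g=2 f=6, (4,4) g=1 f=6, (5,5) g=1 f=6]

expanded=(3,5); open=[(2,5) g=2 f=4, (3,4) g=2 f=6, (4,4) g=1 f=6, (5,5) g=1 f=6]; closed=[(3,5), (4,5)]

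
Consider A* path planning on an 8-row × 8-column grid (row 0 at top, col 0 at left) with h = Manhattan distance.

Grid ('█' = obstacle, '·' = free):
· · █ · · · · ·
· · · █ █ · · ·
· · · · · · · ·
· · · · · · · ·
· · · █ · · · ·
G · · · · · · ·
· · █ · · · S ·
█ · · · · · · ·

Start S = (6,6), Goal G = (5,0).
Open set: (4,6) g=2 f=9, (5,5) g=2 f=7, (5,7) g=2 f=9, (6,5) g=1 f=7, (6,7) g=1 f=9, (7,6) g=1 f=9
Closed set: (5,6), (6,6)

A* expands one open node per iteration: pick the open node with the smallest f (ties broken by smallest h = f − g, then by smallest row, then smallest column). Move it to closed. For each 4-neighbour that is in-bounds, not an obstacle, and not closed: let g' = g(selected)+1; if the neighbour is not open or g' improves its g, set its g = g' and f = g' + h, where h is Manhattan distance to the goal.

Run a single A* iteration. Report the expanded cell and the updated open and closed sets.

step 1: expand (5,5) (f=7, h=5) → closed; open now [(4,5) g=3 f=9, (4,6) g=2 f=9, (5,4) g=3 f=7, (5,7) g=2 f=9, (6,5) g=1 f=7, (6,7) g=1 f=9, (7,6) g=1 f=9]

expanded=(5,5); open=[(4,5) g=3 f=9, (4,6) g=2 f=9, (5,4) g=3 f=7, (5,7) g=2 f=9, (6,5) g=1 f=7, (6,7) g=1 f=9, (7,6) g=1 f=9]; closed=[(5,5), (5,6), (6,6)]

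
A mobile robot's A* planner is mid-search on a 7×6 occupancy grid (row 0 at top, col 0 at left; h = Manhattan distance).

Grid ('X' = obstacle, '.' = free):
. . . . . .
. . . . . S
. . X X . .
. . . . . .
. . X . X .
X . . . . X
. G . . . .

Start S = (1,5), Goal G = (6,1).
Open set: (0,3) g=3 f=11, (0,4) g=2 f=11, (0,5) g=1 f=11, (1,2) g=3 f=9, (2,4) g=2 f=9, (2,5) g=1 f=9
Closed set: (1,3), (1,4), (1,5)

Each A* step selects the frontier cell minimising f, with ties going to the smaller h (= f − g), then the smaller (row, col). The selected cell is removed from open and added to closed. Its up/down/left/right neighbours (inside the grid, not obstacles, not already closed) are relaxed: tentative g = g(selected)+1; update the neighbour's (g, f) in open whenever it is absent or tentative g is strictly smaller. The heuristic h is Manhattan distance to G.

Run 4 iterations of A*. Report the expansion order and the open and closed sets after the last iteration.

step 1: expand (1,2) (f=9, h=6) → closed; open now [(0,2) g=4 f=11, (0,3) g=3 f=11, (0,4) g=2 f=11, (0,5) g=1 f=11, (1,1) g=4 f=9, (2,4) g=2 f=9, (2,5) g=1 f=9]
step 2: expand (1,1) (f=9, h=5) → closed; open now [(0,1) g=5 f=11, (0,2) g=4 f=11, (0,3) g=3 f=11, (0,4) g=2 f=11, (0,5) g=1 f=11, (1,0) g=5 f=11, (2,1) g=5 f=9, (2,4) g=2 f=9, (2,5) g=1 f=9]
step 3: expand (2,1) (f=9, h=4) → closed; open now [(0,1) g=5 f=11, (0,2) g=4 f=11, (0,3) g=3 f=11, (0,4) g=2 f=11, (0,5) g=1 f=11, (1,0) g=5 f=11, (2,0) g=6 f=11, (2,4) g=2 f=9, (2,5) g=1 f=9, (3,1) g=6 f=9]
step 4: expand (3,1) (f=9, h=3) → closed; open now [(0,1) g=5 f=11, (0,2) g=4 f=11, (0,3) g=3 f=11, (0,4) g=2 f=11, (0,5) g=1 f=11, (1,0) g=5 f=11, (2,0) g=6 f=11, (2,4) g=2 f=9, (2,5) g=1 f=9, (3,0) g=7 f=11, (3,2) g=7 f=11, (4,1) g=7 f=9]

order=[(1,2) → (1,1) → (2,1) → (3,1)]; open=[(0,1) g=5 f=11, (0,2) g=4 f=11, (0,3) g=3 f=11, (0,4) g=2 f=11, (0,5) g=1 f=11, (1,0) g=5 f=11, (2,0) g=6 f=11, (2,4) g=2 f=9, (2,5) g=1 f=9, (3,0) g=7 f=11, (3,2) g=7 f=11, (4,1) g=7 f=9]; closed=[(1,1), (1,2), (1,3), (1,4), (1,5), (2,1), (3,1)]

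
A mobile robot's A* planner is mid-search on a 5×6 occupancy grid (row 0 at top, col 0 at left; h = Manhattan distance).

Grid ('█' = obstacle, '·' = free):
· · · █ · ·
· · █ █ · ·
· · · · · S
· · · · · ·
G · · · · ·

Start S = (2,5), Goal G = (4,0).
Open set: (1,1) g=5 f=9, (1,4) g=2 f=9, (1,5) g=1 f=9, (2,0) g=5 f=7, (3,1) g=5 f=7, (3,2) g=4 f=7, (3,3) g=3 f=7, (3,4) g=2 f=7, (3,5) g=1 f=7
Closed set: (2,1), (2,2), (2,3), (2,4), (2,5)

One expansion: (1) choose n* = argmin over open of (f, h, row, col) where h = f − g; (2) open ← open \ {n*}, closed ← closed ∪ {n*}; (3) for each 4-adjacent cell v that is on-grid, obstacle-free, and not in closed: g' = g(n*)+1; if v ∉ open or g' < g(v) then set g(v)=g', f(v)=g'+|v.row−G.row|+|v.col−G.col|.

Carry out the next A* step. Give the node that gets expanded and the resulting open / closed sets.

step 1: expand (2,0) (f=7, h=2) → closed; open now [(1,0) g=6 f=9, (1,1) g=5 f=9, (1,4) g=2 f=9, (1,5) g=1 f=9, (3,0) g=6 f=7, (3,1) g=5 f=7, (3,2) g=4 f=7, (3,3) g=3 f=7, (3,4) g=2 f=7, (3,5) g=1 f=7]

expanded=(2,0); open=[(1,0) g=6 f=9, (1,1) g=5 f=9, (1,4) g=2 f=9, (1,5) g=1 f=9, (3,0) g=6 f=7, (3,1) g=5 f=7, (3,2) g=4 f=7, (3,3) g=3 f=7, (3,4) g=2 f=7, (3,5) g=1 f=7]; closed=[(2,0), (2,1), (2,2), (2,3), (2,4), (2,5)]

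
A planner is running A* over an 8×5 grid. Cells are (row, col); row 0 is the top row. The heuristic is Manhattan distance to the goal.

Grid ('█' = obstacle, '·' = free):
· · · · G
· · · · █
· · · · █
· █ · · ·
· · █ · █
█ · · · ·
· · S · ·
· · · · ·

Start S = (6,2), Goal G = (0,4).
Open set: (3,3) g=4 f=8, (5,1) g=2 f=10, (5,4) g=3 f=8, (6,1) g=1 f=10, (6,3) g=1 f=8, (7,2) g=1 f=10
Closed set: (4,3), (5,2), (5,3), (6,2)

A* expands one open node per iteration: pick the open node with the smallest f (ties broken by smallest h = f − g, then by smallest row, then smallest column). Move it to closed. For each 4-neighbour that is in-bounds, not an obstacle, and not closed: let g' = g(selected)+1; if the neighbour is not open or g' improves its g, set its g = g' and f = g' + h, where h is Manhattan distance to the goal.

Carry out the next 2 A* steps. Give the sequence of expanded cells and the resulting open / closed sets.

step 1: expand (3,3) (f=8, h=4) → closed; open now [(2,3) g=5 f=8, (3,2) g=5 f=10, (3,4) g=5 f=8, (5,1) g=2 f=10, (5,4) g=3 f=8, (6,1) g=1 f=10, (6,3) g=1 f=8, (7,2) g=1 f=10]
step 2: expand (2,3) (f=8, h=3) → closed; open now [(1,3) g=6 f=8, (2,2) g=6 f=10, (3,2) g=5 f=10, (3,4) g=5 f=8, (5,1) g=2 f=10, (5,4) g=3 f=8, (6,1) g=1 f=10, (6,3) g=1 f=8, (7,2) g=1 f=10]

order=[(3,3) → (2,3)]; open=[(1,3) g=6 f=8, (2,2) g=6 f=10, (3,2) g=5 f=10, (3,4) g=5 f=8, (5,1) g=2 f=10, (5,4) g=3 f=8, (6,1) g=1 f=10, (6,3) g=1 f=8, (7,2) g=1 f=10]; closed=[(2,3), (3,3), (4,3), (5,2), (5,3), (6,2)]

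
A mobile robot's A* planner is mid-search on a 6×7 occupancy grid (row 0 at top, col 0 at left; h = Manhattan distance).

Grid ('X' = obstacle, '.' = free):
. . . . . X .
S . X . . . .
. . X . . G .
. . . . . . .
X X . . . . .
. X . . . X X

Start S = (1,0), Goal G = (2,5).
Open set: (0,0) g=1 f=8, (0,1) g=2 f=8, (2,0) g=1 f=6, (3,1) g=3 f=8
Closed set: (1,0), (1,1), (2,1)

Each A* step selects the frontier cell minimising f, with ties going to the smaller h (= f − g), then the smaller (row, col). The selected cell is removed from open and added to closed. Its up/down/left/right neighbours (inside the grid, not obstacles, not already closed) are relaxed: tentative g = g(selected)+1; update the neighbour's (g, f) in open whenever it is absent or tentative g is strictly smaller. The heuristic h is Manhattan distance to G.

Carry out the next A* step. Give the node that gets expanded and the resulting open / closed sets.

expanded=(2,0); open=[(0,0) g=1 f=8, (0,1) g=2 f=8, (3,0) g=2 f=8, (3,1) g=3 f=8]; closed=[(1,0), (1,1), (2,0), (2,1)]

step 1: expand (2,0) (f=6, h=5) → closed; open now [(0,0) g=1 f=8, (0,1) g=2 f=8, (3,0) g=2 f=8, (3,1) g=3 f=8]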